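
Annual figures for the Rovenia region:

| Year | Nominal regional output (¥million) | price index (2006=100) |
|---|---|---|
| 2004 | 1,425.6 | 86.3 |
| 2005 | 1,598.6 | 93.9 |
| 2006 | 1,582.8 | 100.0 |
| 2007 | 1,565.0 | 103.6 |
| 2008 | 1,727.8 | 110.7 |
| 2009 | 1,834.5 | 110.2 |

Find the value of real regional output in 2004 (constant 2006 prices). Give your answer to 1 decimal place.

¥1,651.9 million

Real regional output 2004 = 1425.6 / 0.863 = 1651.91.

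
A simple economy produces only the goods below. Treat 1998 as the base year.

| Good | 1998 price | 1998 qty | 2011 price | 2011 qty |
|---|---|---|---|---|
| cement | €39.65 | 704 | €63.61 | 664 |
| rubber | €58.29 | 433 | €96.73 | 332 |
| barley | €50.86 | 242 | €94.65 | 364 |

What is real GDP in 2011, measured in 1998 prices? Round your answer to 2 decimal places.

€64192.92

Real GDP 2011 = Σ (p_1998 × q_2011) = 39.65·664 + 58.29·332 + 50.86·364 = 64192.92.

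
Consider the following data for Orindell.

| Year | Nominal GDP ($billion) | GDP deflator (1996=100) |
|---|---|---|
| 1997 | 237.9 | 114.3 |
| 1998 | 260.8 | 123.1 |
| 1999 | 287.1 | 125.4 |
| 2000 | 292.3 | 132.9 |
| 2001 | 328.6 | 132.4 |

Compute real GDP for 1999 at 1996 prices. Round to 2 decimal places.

Real GDP 1999 = 287.1 / 1.254 = 228.95.

$228.95 billion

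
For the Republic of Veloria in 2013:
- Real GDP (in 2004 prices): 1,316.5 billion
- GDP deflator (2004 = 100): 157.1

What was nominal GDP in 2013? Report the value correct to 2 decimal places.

2,068.22 billion

Nominal GDP = Real × (GDP deflator/100) = 1316.5 × 1.571 = 2068.22.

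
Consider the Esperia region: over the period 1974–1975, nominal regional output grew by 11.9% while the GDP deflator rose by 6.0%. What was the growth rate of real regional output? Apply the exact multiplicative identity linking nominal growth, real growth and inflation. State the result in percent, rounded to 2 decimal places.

5.57%

(1 + g_nom) = (1 + g_real)(1 + π), so g_real = 1.1190 / 1.0600 − 1 = 0.05566.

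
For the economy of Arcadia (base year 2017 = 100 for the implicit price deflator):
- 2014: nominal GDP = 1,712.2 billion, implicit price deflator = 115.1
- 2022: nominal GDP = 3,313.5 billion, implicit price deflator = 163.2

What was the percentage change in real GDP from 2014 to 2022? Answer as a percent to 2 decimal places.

36.49%

Real GDP 2014 = 1712.2 / 1.151 = 1487.58.
Real GDP 2022 = 3313.5 / 1.632 = 2030.33.
Real growth = 2030.33 / 1487.58 − 1 = 0.3649.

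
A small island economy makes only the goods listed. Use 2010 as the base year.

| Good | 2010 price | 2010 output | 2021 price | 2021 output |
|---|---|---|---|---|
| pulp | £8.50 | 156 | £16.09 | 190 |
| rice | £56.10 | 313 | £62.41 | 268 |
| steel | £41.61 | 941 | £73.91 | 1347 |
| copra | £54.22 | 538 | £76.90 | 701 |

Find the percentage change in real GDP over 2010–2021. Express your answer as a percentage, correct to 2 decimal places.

26.94%

Real GDP 2010 = Nominal GDP 2010 = 8.50·156 + 56.10·313 + 41.61·941 + 54.22·538 = 87210.67.
Real GDP 2021 (at 2010 prices) = 8.50·190 + 56.10·268 + 41.61·1347 + 54.22·701 = 110706.69.
Real growth = 110706.69/87210.67 − 1 = 0.2694.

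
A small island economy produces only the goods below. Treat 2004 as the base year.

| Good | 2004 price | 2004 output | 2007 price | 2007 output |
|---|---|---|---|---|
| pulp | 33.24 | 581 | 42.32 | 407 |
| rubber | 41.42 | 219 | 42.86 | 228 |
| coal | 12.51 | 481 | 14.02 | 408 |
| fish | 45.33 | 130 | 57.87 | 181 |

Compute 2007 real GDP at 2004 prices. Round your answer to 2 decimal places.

Real GDP 2007 = Σ (p_2004 × q_2007) = 33.24·407 + 41.42·228 + 12.51·408 + 45.33·181 = 36281.25.

36281.25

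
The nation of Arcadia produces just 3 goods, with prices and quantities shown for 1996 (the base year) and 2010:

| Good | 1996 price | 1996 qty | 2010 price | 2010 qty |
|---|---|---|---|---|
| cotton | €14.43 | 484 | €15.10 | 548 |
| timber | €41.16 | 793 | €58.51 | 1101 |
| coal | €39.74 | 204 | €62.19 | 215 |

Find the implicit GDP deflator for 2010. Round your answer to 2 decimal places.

Nominal GDP 2010 = 15.10·548 + 58.51·1101 + 62.19·215 = 86065.16.
Real GDP 2010 (at 1996 prices) = 14.43·548 + 41.16·1101 + 39.74·215 = 61768.90.
Deflator = Nominal/Real × 100 = 86065.16/61768.90 × 100 = 139.334.

139.33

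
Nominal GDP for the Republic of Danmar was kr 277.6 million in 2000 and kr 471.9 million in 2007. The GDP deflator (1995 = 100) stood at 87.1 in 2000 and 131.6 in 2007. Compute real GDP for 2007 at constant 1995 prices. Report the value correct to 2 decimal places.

kr 358.59 million

Real GDP = Nominal / (GDP deflator/100) = 471.9 / 1.316 = 358.59.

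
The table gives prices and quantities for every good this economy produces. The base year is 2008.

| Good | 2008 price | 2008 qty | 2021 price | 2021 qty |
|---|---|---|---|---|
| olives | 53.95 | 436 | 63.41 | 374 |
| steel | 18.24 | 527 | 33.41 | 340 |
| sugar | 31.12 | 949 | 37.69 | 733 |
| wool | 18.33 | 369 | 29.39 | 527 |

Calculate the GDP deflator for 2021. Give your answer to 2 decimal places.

Nominal GDP 2021 = 63.41·374 + 33.41·340 + 37.69·733 + 29.39·527 = 78190.04.
Real GDP 2021 (at 2008 prices) = 53.95·374 + 18.24·340 + 31.12·733 + 18.33·527 = 58849.77.
Deflator = Nominal/Real × 100 = 78190.04/58849.77 × 100 = 132.864.

132.86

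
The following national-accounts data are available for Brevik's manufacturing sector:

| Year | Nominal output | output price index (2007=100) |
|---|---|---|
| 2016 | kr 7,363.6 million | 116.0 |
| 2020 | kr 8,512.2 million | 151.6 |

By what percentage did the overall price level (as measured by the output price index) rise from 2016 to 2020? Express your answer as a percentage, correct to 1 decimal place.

30.7%

Price-level change = 151.6 / 116.0 − 1 = 0.3069.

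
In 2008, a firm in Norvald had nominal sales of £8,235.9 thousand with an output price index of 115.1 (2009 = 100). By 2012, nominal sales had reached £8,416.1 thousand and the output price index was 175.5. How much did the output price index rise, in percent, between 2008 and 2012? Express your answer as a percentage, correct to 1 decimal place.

52.5%

Price-level change = 175.5 / 115.1 − 1 = 0.5248.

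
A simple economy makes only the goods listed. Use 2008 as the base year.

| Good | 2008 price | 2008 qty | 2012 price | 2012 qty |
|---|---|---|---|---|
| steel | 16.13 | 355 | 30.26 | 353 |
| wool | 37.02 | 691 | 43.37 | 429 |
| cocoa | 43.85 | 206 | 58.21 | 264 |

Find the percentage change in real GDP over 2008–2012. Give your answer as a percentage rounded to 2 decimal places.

-17.82%

Real GDP 2008 = Nominal GDP 2008 = 16.13·355 + 37.02·691 + 43.85·206 = 40340.07.
Real GDP 2012 (at 2008 prices) = 16.13·353 + 37.02·429 + 43.85·264 = 33151.87.
Real growth = 33151.87/40340.07 − 1 = -0.1782.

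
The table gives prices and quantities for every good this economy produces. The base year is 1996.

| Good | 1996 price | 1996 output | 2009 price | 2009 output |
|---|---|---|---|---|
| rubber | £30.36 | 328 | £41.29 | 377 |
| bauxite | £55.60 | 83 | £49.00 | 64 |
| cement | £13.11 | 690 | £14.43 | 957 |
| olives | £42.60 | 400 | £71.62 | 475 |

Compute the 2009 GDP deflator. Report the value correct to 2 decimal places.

Nominal GDP 2009 = 41.29·377 + 49.00·64 + 14.43·957 + 71.62·475 = 66531.34.
Real GDP 2009 (at 1996 prices) = 30.36·377 + 55.60·64 + 13.11·957 + 42.60·475 = 47785.39.
Deflator = Nominal/Real × 100 = 66531.34/47785.39 × 100 = 139.229.

139.23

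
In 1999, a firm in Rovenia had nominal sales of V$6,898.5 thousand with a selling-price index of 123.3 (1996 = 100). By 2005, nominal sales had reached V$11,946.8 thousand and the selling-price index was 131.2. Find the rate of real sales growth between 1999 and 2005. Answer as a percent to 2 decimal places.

Real sales 1999 = 6898.5 / 1.233 = 5594.89.
Real sales 2005 = 11946.8 / 1.312 = 9105.79.
Real growth = 9105.79 / 5594.89 − 1 = 0.6275.

62.75%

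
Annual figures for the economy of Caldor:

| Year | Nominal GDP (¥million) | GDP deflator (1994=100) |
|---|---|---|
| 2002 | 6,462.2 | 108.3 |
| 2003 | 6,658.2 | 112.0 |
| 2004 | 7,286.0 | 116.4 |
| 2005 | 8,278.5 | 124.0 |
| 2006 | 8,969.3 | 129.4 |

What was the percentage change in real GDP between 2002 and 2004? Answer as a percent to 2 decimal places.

Real GDP 2002 = 6462.2/1.083 = 5966.94.
Real GDP 2004 = 7286.0/1.164 = 6259.45.
Change = 6259.45/5966.94 − 1 = 0.0490.

4.90%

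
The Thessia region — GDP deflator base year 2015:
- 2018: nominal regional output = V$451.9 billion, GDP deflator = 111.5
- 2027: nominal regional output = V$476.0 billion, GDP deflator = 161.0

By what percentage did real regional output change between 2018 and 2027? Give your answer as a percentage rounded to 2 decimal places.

-27.05%

Deflate each year: 2018 → 451.9/1.115 = 405.29; 2027 → 476.0/1.610 = 295.65.
So real regional output changed by 295.65/405.29 − 1 = -0.2705, i.e. -27.05%.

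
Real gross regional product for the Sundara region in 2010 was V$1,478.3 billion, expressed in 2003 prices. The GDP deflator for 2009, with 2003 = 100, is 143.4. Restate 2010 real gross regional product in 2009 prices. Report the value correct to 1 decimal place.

Real gross regional product in 2009 prices = Real gross regional product in 2003 prices × (P_2009/P_2003) = 1478.3 × 1.434 = 2119.88.

V$2,119.9 billion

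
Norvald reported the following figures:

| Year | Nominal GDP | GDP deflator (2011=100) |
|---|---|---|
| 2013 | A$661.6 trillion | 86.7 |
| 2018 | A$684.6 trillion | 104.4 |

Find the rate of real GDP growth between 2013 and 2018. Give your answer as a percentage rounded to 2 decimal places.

-14.07%

Deflate each year: 2013 → 661.6/0.867 = 763.09; 2018 → 684.6/1.044 = 655.75.
So real GDP changed by 655.75/763.09 − 1 = -0.1407, i.e. -14.07%.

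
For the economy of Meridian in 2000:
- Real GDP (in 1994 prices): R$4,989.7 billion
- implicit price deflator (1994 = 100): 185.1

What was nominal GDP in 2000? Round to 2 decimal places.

Nominal GDP = Real × (implicit price deflator/100) = 4989.7 × 1.851 = 9235.93.

R$9,235.93 billion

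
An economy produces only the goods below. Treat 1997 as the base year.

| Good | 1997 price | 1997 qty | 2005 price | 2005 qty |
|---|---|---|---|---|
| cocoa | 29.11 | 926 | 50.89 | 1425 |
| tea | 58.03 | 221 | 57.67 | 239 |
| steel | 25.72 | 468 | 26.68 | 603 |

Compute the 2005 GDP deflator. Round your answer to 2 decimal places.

144.50

Nominal GDP 2005 = 50.89·1425 + 57.67·239 + 26.68·603 = 102389.42.
Real GDP 2005 (at 1997 prices) = 29.11·1425 + 58.03·239 + 25.72·603 = 70860.08.
Deflator = Nominal/Real × 100 = 102389.42/70860.08 × 100 = 144.495.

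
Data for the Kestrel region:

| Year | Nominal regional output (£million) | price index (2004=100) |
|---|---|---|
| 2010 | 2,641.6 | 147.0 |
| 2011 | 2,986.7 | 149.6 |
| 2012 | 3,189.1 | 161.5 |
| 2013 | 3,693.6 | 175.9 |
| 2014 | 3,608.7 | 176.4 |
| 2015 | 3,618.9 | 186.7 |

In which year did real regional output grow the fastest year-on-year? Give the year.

2011: real = 2986.7/1.496 = 1996.46; growth vs 2010 (1797.01) = 11.10%.
2012: real = 3189.1/1.615 = 1974.67; growth vs 2011 (1996.46) = -1.09%.
2013: real = 3693.6/1.759 = 2099.83; growth vs 2012 (1974.67) = 6.34%.
2014: real = 3608.7/1.764 = 2045.75; growth vs 2013 (2099.83) = -2.58%.
2015: real = 3618.9/1.867 = 1938.35; growth vs 2014 (2045.75) = -5.25%.

2011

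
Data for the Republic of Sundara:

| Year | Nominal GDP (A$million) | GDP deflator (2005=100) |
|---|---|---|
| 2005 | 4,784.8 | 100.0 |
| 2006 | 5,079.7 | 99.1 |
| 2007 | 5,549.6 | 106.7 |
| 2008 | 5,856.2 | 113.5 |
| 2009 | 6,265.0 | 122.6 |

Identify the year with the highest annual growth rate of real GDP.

2006: real = 5079.7/0.991 = 5125.83; growth vs 2005 (4784.80) = 7.13%.
2007: real = 5549.6/1.067 = 5201.12; growth vs 2006 (5125.83) = 1.47%.
2008: real = 5856.2/1.135 = 5159.65; growth vs 2007 (5201.12) = -0.80%.
2009: real = 6265.0/1.226 = 5110.11; growth vs 2008 (5159.65) = -0.96%.

2006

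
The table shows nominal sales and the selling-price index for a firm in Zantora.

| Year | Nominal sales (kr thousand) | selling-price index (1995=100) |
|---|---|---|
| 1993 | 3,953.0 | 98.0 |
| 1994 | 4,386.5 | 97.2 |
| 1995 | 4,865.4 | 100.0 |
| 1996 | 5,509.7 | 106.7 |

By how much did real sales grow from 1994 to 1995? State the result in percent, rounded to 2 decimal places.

7.81%

Real sales 1994 = 4386.5/0.972 = 4512.86.
Real sales 1995 = 4865.4/1.000 = 4865.40.
Change = 4865.40/4512.86 − 1 = 0.0781.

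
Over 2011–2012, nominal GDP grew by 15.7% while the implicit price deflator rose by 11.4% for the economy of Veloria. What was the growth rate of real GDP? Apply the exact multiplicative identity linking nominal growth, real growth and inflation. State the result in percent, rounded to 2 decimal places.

(1 + g_nom) = (1 + g_real)(1 + π), so g_real = 1.1570 / 1.1140 − 1 = 0.03860.

3.86%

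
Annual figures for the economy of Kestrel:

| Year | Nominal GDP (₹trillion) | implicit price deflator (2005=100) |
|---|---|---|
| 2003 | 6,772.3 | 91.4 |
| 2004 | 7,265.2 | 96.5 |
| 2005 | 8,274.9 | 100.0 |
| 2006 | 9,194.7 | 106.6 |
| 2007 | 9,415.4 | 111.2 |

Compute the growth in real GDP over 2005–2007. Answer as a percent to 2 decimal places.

Real GDP 2005 = 8274.9/1.000 = 8274.90.
Real GDP 2007 = 9415.4/1.112 = 8467.09.
Change = 8467.09/8274.90 − 1 = 0.0232.

2.32%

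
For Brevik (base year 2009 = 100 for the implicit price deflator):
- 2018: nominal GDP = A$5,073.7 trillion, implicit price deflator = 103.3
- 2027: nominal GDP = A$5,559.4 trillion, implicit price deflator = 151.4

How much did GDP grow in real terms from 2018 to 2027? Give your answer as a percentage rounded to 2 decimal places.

-25.24%

Real GDP 2018 = 5073.7 / 1.033 = 4911.62.
Real GDP 2027 = 5559.4 / 1.514 = 3671.99.
Real growth = 3671.99 / 4911.62 − 1 = -0.2524.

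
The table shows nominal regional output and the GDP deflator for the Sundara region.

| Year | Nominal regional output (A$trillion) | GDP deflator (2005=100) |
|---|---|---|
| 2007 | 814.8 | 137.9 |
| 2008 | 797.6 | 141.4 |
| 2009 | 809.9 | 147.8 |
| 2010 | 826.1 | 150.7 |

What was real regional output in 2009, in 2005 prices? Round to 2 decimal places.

Real regional output 2009 = 809.9 / 1.478 = 547.97.

A$547.97 trillion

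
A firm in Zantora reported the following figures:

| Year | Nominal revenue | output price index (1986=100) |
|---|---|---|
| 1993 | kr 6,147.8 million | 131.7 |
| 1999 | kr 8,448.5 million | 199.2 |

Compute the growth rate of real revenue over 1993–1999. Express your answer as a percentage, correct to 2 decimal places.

Real revenue 1993 = 6147.8 / 1.317 = 4668.03.
Real revenue 1999 = 8448.5 / 1.992 = 4241.21.
Real growth = 4241.21 / 4668.03 − 1 = -0.0914.

-9.14%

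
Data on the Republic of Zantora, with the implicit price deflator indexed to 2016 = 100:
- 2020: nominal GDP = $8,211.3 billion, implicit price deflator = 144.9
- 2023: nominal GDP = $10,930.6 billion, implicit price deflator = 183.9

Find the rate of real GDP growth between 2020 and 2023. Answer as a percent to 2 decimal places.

Deflate each year: 2020 → 8211.3/1.449 = 5666.87; 2023 → 10930.6/1.839 = 5943.77.
So real GDP changed by 5943.77/5666.87 − 1 = 0.0489, i.e. 4.89%.

4.89%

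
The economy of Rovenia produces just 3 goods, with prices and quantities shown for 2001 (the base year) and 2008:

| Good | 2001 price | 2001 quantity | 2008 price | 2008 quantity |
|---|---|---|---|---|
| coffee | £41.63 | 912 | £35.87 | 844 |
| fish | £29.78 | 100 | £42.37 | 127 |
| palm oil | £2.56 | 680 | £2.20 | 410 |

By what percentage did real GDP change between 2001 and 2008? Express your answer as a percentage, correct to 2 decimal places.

-6.37%

Real GDP 2001 = Nominal GDP 2001 = 41.63·912 + 29.78·100 + 2.56·680 = 42685.36.
Real GDP 2008 (at 2001 prices) = 41.63·844 + 29.78·127 + 2.56·410 = 39967.38.
Real growth = 39967.38/42685.36 − 1 = -0.0637.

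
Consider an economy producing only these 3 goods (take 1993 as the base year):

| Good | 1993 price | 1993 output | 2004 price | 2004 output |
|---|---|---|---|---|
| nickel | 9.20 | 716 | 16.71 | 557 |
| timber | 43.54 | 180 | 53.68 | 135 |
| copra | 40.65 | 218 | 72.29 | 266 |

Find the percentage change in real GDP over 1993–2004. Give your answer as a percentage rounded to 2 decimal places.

-6.32%

Real GDP 1993 = Nominal GDP 1993 = 9.20·716 + 43.54·180 + 40.65·218 = 23286.10.
Real GDP 2004 (at 1993 prices) = 9.20·557 + 43.54·135 + 40.65·266 = 21815.20.
Real growth = 21815.20/23286.10 − 1 = -0.0632.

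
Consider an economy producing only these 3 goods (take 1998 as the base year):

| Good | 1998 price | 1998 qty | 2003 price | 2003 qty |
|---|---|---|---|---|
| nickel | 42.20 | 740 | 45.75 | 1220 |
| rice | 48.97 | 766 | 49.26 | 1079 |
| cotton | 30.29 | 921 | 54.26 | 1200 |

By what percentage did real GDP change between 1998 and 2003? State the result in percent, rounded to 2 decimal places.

Real GDP 1998 = Nominal GDP 1998 = 42.20·740 + 48.97·766 + 30.29·921 = 96636.11.
Real GDP 2003 (at 1998 prices) = 42.20·1220 + 48.97·1079 + 30.29·1200 = 140670.63.
Real growth = 140670.63/96636.11 − 1 = 0.4557.

45.57%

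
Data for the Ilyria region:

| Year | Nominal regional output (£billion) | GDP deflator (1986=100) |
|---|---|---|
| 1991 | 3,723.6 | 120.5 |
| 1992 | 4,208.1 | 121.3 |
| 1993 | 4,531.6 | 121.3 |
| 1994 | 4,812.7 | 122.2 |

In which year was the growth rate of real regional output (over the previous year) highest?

1992: real = 4208.1/1.213 = 3469.17; growth vs 1991 (3090.12) = 12.27%.
1993: real = 4531.6/1.213 = 3735.86; growth vs 1992 (3469.17) = 7.69%.
1994: real = 4812.7/1.222 = 3938.38; growth vs 1993 (3735.86) = 5.42%.

1992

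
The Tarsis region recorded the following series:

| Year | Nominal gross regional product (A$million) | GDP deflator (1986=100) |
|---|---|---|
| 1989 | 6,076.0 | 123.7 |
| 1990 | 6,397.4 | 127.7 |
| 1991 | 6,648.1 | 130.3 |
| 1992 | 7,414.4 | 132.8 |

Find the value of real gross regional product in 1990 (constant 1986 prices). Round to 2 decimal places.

Real gross regional product 1990 = 6397.4 / 1.277 = 5009.71.

A$5,009.71 million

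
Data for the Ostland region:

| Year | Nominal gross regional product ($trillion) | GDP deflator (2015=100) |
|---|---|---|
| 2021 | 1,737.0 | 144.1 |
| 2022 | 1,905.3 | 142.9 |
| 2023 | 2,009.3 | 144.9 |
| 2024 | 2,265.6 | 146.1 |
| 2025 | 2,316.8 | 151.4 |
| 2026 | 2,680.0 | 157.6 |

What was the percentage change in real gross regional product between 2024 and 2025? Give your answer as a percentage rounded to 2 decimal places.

-1.32%

Real gross regional product 2024 = 2265.6/1.461 = 1550.72.
Real gross regional product 2025 = 2316.8/1.514 = 1530.25.
Change = 1530.25/1550.72 − 1 = -0.0132.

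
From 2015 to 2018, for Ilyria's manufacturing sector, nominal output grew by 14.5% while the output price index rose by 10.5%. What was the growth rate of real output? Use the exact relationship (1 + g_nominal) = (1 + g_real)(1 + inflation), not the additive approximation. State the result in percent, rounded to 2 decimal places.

(1 + g_nom) = (1 + g_real)(1 + π), so g_real = 1.1450 / 1.1050 − 1 = 0.03620.

3.62%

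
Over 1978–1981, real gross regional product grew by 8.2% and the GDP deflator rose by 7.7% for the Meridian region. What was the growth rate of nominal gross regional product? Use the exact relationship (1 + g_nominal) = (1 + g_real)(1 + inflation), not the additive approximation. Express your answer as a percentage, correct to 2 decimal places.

(1 + g_nom) = (1 + g_real)(1 + π) = 1.0820 × 1.0770 = 1.16531.

16.53%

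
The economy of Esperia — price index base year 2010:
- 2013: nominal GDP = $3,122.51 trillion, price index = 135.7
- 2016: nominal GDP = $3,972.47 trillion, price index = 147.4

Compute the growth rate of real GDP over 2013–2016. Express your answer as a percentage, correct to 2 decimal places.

17.12%

Deflate each year: 2013 → 3122.51/1.357 = 2301.04; 2016 → 3972.47/1.474 = 2695.03.
So real GDP changed by 2695.03/2301.04 − 1 = 0.1712, i.e. 17.12%.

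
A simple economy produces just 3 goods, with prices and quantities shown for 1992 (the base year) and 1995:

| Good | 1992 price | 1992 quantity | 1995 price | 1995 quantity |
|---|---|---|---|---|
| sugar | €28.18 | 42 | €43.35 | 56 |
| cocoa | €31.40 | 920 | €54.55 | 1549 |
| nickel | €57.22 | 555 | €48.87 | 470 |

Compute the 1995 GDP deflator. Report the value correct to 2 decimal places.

142.52

Nominal GDP 1995 = 43.35·56 + 54.55·1549 + 48.87·470 = 109894.45.
Real GDP 1995 (at 1992 prices) = 28.18·56 + 31.40·1549 + 57.22·470 = 77110.08.
Deflator = Nominal/Real × 100 = 109894.45/77110.08 × 100 = 142.516.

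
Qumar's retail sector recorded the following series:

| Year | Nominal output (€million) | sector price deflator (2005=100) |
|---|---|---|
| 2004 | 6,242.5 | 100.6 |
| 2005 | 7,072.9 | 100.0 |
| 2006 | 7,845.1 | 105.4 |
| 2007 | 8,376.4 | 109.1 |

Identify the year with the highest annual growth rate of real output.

2005

2005: real = 7072.9/1.000 = 7072.90; growth vs 2004 (6205.27) = 13.98%.
2006: real = 7845.1/1.054 = 7443.17; growth vs 2005 (7072.90) = 5.24%.
2007: real = 8376.4/1.091 = 7677.73; growth vs 2006 (7443.17) = 3.15%.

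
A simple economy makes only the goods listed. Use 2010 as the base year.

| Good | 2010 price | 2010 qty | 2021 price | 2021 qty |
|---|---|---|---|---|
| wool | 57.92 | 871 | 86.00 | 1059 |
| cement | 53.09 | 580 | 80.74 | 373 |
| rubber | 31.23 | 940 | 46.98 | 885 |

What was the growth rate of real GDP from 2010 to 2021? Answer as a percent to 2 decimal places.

-1.64%

Real GDP 2010 = Nominal GDP 2010 = 57.92·871 + 53.09·580 + 31.23·940 = 110596.72.
Real GDP 2021 (at 2010 prices) = 57.92·1059 + 53.09·373 + 31.23·885 = 108778.40.
Real growth = 108778.40/110596.72 − 1 = -0.0164.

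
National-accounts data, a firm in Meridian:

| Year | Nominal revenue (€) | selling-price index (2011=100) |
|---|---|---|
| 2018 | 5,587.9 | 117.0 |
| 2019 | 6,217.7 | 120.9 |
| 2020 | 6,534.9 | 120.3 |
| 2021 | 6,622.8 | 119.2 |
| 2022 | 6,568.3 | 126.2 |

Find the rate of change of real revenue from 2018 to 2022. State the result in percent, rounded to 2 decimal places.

Real revenue 2018 = 5587.9/1.170 = 4775.98.
Real revenue 2022 = 6568.3/1.262 = 5204.68.
Change = 5204.68/4775.98 − 1 = 0.0898.

8.98%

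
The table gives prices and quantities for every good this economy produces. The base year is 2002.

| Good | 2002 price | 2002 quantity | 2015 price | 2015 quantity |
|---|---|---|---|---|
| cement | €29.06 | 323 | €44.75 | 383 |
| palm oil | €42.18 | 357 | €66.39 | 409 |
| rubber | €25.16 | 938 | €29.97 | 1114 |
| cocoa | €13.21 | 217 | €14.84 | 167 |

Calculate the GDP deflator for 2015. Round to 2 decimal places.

Nominal GDP 2015 = 44.75·383 + 66.39·409 + 29.97·1114 + 14.84·167 = 80157.62.
Real GDP 2015 (at 2002 prices) = 29.06·383 + 42.18·409 + 25.16·1114 + 13.21·167 = 58615.91.
Deflator = Nominal/Real × 100 = 80157.62/58615.91 × 100 = 136.751.

136.75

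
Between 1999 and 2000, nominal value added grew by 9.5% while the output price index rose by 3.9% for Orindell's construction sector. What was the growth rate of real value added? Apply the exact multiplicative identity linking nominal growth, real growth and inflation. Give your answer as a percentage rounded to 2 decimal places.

(1 + g_nom) = (1 + g_real)(1 + π), so g_real = 1.0950 / 1.0390 − 1 = 0.05390.

5.39%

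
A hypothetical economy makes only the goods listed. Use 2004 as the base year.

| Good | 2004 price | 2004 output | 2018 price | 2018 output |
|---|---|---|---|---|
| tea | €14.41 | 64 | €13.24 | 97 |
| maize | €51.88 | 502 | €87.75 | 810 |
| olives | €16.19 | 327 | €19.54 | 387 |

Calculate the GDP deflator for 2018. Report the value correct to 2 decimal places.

Nominal GDP 2018 = 13.24·97 + 87.75·810 + 19.54·387 = 79923.76.
Real GDP 2018 (at 2004 prices) = 14.41·97 + 51.88·810 + 16.19·387 = 49686.10.
Deflator = Nominal/Real × 100 = 79923.76/49686.10 × 100 = 160.857.

160.86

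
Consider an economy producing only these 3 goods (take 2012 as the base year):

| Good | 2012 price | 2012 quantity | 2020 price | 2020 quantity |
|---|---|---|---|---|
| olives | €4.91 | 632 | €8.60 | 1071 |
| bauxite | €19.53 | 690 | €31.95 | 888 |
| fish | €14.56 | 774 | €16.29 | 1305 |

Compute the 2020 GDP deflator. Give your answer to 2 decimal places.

Nominal GDP 2020 = 8.60·1071 + 31.95·888 + 16.29·1305 = 58840.65.
Real GDP 2020 (at 2012 prices) = 4.91·1071 + 19.53·888 + 14.56·1305 = 41602.05.
Deflator = Nominal/Real × 100 = 58840.65/41602.05 × 100 = 141.437.

141.44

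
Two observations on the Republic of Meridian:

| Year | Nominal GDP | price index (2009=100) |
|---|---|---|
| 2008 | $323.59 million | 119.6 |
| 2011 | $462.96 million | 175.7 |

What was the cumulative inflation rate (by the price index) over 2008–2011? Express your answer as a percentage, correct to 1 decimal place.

46.9%

Price-level change = 175.7 / 119.6 − 1 = 0.4691.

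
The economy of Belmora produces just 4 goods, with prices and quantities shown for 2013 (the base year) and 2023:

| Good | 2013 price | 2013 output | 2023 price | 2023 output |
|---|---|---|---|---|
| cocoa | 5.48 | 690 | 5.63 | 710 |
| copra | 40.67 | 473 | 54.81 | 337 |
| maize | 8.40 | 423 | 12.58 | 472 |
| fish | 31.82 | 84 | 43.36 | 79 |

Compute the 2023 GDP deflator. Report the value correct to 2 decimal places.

Nominal GDP 2023 = 5.63·710 + 54.81·337 + 12.58·472 + 43.36·79 = 31831.47.
Real GDP 2023 (at 2013 prices) = 5.48·710 + 40.67·337 + 8.40·472 + 31.82·79 = 24075.17.
Deflator = Nominal/Real × 100 = 31831.47/24075.17 × 100 = 132.217.

132.22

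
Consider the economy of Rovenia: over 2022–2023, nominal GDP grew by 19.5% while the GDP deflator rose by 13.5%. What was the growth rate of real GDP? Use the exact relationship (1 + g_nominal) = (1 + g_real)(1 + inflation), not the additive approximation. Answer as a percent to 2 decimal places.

5.29%

(1 + g_nom) = (1 + g_real)(1 + π), so g_real = 1.1950 / 1.1350 − 1 = 0.05286.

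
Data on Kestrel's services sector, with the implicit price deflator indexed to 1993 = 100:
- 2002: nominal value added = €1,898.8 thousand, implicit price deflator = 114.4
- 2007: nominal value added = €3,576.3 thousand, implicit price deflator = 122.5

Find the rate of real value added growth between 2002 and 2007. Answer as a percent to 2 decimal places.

75.89%

Real value added 2002 = 1898.8 / 1.144 = 1659.79.
Real value added 2007 = 3576.3 / 1.225 = 2919.43.
Real growth = 2919.43 / 1659.79 − 1 = 0.7589.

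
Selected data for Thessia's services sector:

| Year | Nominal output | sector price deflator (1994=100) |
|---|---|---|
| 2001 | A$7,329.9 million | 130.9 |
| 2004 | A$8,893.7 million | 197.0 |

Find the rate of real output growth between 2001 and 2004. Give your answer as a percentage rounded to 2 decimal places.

Real output 2001 = 7329.9 / 1.309 = 5599.62.
Real output 2004 = 8893.7 / 1.970 = 4514.57.
Real growth = 4514.57 / 5599.62 − 1 = -0.1938.

-19.38%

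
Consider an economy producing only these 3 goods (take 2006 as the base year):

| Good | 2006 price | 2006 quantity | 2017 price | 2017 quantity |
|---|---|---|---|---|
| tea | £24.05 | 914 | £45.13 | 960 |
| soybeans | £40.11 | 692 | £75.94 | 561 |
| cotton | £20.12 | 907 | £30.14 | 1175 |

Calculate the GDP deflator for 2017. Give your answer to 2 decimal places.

Nominal GDP 2017 = 45.13·960 + 75.94·561 + 30.14·1175 = 121341.64.
Real GDP 2017 (at 2006 prices) = 24.05·960 + 40.11·561 + 20.12·1175 = 69230.71.
Deflator = Nominal/Real × 100 = 121341.64/69230.71 × 100 = 175.271.

175.27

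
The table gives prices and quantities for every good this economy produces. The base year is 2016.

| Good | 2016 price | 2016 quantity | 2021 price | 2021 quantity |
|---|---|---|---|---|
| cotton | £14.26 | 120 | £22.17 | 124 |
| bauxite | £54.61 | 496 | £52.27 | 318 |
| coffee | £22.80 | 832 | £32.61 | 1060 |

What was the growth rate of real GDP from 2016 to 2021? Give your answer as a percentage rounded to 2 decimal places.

-9.35%

Real GDP 2016 = Nominal GDP 2016 = 14.26·120 + 54.61·496 + 22.80·832 = 47767.36.
Real GDP 2021 (at 2016 prices) = 14.26·124 + 54.61·318 + 22.80·1060 = 43302.22.
Real growth = 43302.22/47767.36 − 1 = -0.0935.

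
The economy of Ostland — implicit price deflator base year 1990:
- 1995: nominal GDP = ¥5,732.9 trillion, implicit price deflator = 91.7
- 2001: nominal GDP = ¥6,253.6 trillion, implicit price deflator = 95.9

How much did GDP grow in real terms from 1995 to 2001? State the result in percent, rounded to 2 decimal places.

4.31%

Real GDP 1995 = 5732.9 / 0.917 = 6251.80.
Real GDP 2001 = 6253.6 / 0.959 = 6520.96.
Real growth = 6520.96 / 6251.80 − 1 = 0.0431.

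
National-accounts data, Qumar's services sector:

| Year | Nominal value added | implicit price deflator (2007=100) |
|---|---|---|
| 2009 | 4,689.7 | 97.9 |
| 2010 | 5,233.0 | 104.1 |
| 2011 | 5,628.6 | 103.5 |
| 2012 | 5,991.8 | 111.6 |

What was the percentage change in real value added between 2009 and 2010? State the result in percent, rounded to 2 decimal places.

4.94%

Real value added 2009 = 4689.7/0.979 = 4790.30.
Real value added 2010 = 5233.0/1.041 = 5026.90.
Change = 5026.90/4790.30 − 1 = 0.0494.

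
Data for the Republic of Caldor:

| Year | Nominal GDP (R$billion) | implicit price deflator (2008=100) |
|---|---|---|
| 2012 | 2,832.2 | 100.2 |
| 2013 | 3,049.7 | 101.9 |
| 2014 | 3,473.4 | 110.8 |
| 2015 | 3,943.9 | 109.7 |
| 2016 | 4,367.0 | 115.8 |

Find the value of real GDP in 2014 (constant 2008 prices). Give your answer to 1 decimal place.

R$3,134.8 billion

Real GDP 2014 = 3473.4 / 1.108 = 3134.84.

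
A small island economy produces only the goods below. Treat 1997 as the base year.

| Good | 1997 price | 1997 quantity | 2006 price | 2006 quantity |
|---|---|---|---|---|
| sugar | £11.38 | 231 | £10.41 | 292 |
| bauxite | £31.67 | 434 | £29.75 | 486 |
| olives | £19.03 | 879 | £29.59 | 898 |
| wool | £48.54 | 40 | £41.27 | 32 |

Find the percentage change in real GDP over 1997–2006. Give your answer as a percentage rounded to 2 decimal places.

6.60%

Real GDP 1997 = Nominal GDP 1997 = 11.38·231 + 31.67·434 + 19.03·879 + 48.54·40 = 35042.53.
Real GDP 2006 (at 1997 prices) = 11.38·292 + 31.67·486 + 19.03·898 + 48.54·32 = 37356.80.
Real growth = 37356.80/35042.53 − 1 = 0.0660.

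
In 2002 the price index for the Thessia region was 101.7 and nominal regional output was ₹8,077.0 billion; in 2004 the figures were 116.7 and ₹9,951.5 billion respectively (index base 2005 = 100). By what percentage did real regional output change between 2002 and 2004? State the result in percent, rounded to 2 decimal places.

7.37%

Real regional output 2002 = 8077.0 / 1.017 = 7941.99.
Real regional output 2004 = 9951.5 / 1.167 = 8527.42.
Real growth = 8527.42 / 7941.99 − 1 = 0.0737.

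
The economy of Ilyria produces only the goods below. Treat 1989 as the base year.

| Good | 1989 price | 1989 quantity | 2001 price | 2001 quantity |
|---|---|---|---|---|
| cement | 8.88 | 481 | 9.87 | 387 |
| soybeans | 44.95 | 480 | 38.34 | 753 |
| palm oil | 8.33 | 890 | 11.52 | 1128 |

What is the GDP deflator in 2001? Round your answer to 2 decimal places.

Nominal GDP 2001 = 9.87·387 + 38.34·753 + 11.52·1128 = 45684.27.
Real GDP 2001 (at 1989 prices) = 8.88·387 + 44.95·753 + 8.33·1128 = 46680.15.
Deflator = Nominal/Real × 100 = 45684.27/46680.15 × 100 = 97.867.

97.87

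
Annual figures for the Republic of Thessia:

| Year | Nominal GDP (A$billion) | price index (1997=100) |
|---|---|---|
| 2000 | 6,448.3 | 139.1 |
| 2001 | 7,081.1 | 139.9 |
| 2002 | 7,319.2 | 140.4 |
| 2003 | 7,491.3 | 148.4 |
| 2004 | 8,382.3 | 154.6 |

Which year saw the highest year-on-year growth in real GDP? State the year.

2001

2001: real = 7081.1/1.399 = 5061.54; growth vs 2000 (4635.73) = 9.19%.
2002: real = 7319.2/1.404 = 5213.11; growth vs 2001 (5061.54) = 2.99%.
2003: real = 7491.3/1.484 = 5048.05; growth vs 2002 (5213.11) = -3.17%.
2004: real = 8382.3/1.546 = 5421.93; growth vs 2003 (5048.05) = 7.41%.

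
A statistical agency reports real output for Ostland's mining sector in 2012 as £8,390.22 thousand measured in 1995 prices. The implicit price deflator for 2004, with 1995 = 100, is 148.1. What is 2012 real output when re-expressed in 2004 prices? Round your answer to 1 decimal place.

£12,425.9 thousand

Real output in 2004 prices = Real output in 1995 prices × (P_2004/P_1995) = 8390.22 × 1.481 = 12425.92.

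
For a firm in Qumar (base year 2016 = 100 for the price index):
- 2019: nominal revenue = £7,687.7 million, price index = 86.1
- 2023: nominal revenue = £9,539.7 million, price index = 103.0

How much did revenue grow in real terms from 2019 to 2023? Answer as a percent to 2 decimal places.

3.73%

Real revenue 2019 = 7687.7 / 0.861 = 8928.80.
Real revenue 2023 = 9539.7 / 1.030 = 9261.84.
Real growth = 9261.84 / 8928.80 − 1 = 0.0373.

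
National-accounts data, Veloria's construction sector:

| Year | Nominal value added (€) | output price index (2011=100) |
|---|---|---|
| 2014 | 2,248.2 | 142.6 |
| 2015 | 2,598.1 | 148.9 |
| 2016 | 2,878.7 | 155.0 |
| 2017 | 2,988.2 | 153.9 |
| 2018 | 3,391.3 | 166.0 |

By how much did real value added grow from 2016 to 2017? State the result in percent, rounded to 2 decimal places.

Real value added 2016 = 2878.7/1.550 = 1857.23.
Real value added 2017 = 2988.2/1.539 = 1941.65.
Change = 1941.65/1857.23 − 1 = 0.0455.

4.55%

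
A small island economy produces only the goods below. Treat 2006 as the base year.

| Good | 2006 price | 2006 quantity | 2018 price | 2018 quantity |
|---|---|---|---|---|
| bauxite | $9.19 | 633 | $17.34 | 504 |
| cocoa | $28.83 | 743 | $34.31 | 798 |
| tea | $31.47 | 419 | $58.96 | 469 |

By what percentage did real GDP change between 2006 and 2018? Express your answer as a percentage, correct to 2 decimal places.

4.88%

Real GDP 2006 = Nominal GDP 2006 = 9.19·633 + 28.83·743 + 31.47·419 = 40423.89.
Real GDP 2018 (at 2006 prices) = 9.19·504 + 28.83·798 + 31.47·469 = 42397.53.
Real growth = 42397.53/40423.89 − 1 = 0.0488.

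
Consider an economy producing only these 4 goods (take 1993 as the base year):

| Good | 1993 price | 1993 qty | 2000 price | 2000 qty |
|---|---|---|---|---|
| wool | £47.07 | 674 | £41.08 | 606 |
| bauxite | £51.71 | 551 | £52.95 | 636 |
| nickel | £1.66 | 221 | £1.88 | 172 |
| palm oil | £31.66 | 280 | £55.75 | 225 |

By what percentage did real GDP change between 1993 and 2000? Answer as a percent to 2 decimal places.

-0.90%

Real GDP 1993 = Nominal GDP 1993 = 47.07·674 + 51.71·551 + 1.66·221 + 31.66·280 = 69449.05.
Real GDP 2000 (at 1993 prices) = 47.07·606 + 51.71·636 + 1.66·172 + 31.66·225 = 68821.00.
Real growth = 68821.00/69449.05 − 1 = -0.0090.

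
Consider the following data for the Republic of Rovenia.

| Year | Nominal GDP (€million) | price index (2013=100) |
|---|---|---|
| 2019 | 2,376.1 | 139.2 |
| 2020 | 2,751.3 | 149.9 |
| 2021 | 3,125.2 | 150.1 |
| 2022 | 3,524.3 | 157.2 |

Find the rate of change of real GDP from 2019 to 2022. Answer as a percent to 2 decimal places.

31.34%

Real GDP 2019 = 2376.1/1.392 = 1706.97.
Real GDP 2022 = 3524.3/1.572 = 2241.92.
Change = 2241.92/1706.97 − 1 = 0.3134.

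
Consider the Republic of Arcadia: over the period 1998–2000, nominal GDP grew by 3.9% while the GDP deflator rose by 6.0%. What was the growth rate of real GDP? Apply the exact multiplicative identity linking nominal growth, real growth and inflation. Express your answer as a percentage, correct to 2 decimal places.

(1 + g_nom) = (1 + g_real)(1 + π), so g_real = 1.0390 / 1.0600 − 1 = -0.01981.

-1.98%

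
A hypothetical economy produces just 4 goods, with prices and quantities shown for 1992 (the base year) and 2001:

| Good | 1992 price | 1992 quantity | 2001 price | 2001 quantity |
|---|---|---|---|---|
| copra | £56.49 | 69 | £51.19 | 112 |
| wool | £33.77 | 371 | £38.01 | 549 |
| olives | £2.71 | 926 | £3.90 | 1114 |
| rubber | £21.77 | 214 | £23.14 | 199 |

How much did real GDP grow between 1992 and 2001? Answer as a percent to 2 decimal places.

Real GDP 1992 = Nominal GDP 1992 = 56.49·69 + 33.77·371 + 2.71·926 + 21.77·214 = 23594.72.
Real GDP 2001 (at 1992 prices) = 56.49·112 + 33.77·549 + 2.71·1114 + 21.77·199 = 32217.78.
Real growth = 32217.78/23594.72 − 1 = 0.3655.

36.55%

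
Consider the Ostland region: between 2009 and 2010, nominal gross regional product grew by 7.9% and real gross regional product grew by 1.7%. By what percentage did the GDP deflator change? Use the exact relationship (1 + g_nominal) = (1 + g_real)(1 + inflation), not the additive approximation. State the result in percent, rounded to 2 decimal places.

6.10%

(1 + g_nom) = (1 + g_real)(1 + π), so π = 1.0790 / 1.0170 − 1 = 0.06096.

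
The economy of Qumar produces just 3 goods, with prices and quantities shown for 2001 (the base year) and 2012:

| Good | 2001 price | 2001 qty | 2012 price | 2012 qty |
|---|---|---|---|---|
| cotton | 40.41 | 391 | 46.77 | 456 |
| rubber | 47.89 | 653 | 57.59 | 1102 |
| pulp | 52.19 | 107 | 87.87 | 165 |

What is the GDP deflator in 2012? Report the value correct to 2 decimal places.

Nominal GDP 2012 = 46.77·456 + 57.59·1102 + 87.87·165 = 99289.85.
Real GDP 2012 (at 2001 prices) = 40.41·456 + 47.89·1102 + 52.19·165 = 79813.09.
Deflator = Nominal/Real × 100 = 99289.85/79813.09 × 100 = 124.403.

124.40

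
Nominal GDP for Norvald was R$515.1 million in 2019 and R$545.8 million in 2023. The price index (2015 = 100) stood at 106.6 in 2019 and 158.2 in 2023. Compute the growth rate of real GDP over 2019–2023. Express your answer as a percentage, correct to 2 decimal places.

Deflate each year: 2019 → 515.1/1.066 = 483.21; 2023 → 545.8/1.582 = 345.01.
So real GDP changed by 345.01/483.21 − 1 = -0.2860, i.e. -28.60%.

-28.60%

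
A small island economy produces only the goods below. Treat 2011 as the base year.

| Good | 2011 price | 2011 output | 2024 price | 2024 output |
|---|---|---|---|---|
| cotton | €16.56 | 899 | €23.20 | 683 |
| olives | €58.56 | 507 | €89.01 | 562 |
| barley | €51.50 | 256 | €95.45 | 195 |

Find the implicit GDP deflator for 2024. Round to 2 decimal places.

155.69

Nominal GDP 2024 = 23.20·683 + 89.01·562 + 95.45·195 = 84481.97.
Real GDP 2024 (at 2011 prices) = 16.56·683 + 58.56·562 + 51.50·195 = 54263.70.
Deflator = Nominal/Real × 100 = 84481.97/54263.70 × 100 = 155.688.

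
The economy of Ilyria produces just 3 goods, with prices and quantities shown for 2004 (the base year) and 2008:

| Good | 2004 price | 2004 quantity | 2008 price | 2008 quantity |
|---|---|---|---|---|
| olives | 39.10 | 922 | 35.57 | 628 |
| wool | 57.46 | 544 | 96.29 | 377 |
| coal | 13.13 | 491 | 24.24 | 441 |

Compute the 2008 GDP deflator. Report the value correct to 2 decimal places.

133.31

Nominal GDP 2008 = 35.57·628 + 96.29·377 + 24.24·441 = 69329.13.
Real GDP 2008 (at 2004 prices) = 39.10·628 + 57.46·377 + 13.13·441 = 52007.55.
Deflator = Nominal/Real × 100 = 69329.13/52007.55 × 100 = 133.306.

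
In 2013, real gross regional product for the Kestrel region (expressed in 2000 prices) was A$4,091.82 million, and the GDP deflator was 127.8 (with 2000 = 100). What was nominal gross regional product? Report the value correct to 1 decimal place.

A$5,229.3 million

Nominal gross regional product = Real × (GDP deflator/100) = 4091.82 × 1.278 = 5229.35.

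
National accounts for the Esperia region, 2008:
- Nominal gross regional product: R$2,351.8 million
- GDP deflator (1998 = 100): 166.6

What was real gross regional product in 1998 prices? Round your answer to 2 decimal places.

Real gross regional product = Nominal / (GDP deflator/100) = 2351.8 / 1.666 = 1411.64.

R$1,411.64 million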